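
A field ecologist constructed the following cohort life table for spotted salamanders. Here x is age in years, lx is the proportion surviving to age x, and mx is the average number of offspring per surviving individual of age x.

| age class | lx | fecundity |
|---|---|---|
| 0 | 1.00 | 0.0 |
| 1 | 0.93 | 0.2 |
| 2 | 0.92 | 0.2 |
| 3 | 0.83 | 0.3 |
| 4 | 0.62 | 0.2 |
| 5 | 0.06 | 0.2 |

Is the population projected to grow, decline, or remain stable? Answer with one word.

declining

R0 = Σ lx·mx = 0 + 0.186 + 0.184 + 0.249 + 0.124 + 0.012 = 0.755
R0 < 1, so the population is declining.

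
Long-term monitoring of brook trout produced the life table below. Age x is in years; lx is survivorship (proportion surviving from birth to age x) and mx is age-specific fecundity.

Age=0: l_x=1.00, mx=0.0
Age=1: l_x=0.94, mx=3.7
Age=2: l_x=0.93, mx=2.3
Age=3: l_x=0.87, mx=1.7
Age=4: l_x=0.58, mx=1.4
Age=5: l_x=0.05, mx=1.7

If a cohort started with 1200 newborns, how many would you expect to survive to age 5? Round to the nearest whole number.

Expected survivors = N0 · l_5 = 1200 × 0.05 = 60 → 60

60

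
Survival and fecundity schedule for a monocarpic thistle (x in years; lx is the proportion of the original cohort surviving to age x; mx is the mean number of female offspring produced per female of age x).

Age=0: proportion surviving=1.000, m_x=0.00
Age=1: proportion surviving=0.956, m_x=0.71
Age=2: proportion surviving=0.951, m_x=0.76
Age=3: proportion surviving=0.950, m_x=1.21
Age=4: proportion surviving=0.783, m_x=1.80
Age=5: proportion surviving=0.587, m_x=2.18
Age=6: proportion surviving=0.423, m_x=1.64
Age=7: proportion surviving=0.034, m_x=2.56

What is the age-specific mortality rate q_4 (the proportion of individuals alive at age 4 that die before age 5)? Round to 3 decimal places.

q_4 = (l_4 − l_5) / l_4 = (0.783 − 0.587) / 0.783
     = 0.196 / 0.783 = 0.250319… → 0.250

0.250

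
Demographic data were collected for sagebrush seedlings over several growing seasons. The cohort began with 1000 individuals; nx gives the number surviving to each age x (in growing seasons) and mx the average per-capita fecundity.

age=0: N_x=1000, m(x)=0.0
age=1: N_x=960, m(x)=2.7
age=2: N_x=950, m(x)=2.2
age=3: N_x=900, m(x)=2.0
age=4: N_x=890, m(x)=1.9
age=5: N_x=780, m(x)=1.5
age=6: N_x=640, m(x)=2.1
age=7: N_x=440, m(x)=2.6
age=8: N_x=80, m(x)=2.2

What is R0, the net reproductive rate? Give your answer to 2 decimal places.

12.01

lx = nx/n0 = nx/1000: 1, 0.96, 0.95, 0.9, 0.89, 0.78, 0.64, 0.44, 0.08
lx·mx by age: 0, 2.592, 2.09, 1.8, 1.691, 1.17, 1.344, 1.144, 0.176
R0 = Σ lx·mx = 12.007 → 12.01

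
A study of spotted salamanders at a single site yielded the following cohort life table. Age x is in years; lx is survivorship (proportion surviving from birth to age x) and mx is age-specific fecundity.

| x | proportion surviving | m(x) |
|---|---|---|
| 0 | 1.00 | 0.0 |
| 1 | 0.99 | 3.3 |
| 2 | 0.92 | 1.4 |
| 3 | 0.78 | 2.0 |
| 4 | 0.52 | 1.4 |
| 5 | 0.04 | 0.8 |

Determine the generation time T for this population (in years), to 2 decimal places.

1.98

lx·mx: 0, 3.267, 1.288, 1.56, 0.728, 0.032 → R0 = 6.875
x·lx·mx: 0, 3.267, 2.576, 4.68, 2.912, 0.16 → Σ = 13.595
T = 13.595 / 6.875 = 1.977455… → 1.98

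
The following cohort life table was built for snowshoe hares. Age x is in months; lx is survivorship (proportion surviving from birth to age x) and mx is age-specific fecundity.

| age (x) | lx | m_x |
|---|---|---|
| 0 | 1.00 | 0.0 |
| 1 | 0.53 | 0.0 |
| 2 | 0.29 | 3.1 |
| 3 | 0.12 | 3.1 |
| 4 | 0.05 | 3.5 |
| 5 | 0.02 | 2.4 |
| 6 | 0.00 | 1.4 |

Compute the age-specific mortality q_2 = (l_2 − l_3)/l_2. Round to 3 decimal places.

0.586

q_2 = (l_2 − l_3) / l_2 = (0.29 − 0.12) / 0.29
     = 0.17 / 0.29 = 0.586207… → 0.586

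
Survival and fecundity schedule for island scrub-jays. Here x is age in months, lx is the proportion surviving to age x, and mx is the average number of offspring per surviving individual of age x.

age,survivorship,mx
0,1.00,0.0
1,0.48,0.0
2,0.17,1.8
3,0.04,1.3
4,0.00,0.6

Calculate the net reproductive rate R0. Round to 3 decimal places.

lx·mx by age: 0, 0, 0.306, 0.052, 0
R0 = Σ lx·mx = 0.358 → 0.358

0.358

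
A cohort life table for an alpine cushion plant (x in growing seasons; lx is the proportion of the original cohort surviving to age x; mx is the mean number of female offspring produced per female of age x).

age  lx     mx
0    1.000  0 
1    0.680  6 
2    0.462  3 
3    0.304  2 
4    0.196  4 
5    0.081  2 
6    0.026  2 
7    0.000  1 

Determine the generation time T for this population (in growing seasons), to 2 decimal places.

lx·mx: 0, 4.08, 1.386, 0.608, 0.784, 0.162, 0.052, 0 → R0 = 7.072
x·lx·mx: 0, 4.08, 2.772, 1.824, 3.136, 0.81, 0.312, 0 → Σ = 12.934
T = 12.934 / 7.072 = 1.828903… → 1.83

1.83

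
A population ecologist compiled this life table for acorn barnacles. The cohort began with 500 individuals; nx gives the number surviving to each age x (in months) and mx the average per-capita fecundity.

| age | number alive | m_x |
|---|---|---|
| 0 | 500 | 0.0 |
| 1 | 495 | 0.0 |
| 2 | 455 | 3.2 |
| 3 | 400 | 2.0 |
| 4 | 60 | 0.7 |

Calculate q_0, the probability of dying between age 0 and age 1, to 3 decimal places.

lx = nx/n0 = nx/500: 1, 0.99, 0.91, 0.8, 0.12
q_0 = (l_0 − l_1) / l_0 = (1 − 0.99) / 1
     = 0.01 / 1 = 0.01 → 0.010

0.010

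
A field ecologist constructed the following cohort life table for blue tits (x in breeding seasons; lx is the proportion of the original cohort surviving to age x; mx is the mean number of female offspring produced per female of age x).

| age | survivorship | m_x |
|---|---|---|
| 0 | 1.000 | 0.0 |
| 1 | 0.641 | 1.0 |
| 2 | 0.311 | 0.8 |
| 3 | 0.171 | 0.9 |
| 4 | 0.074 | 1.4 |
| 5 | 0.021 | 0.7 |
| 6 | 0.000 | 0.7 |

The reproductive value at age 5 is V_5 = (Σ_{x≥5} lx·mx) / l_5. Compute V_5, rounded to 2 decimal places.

lx·mx for x ≥ 5: 0.0147, 0 → sum = 0.0147
V_5 = 0.0147 / l_5 = 0.0147 / 0.021 = 0.7 → 0.70

0.70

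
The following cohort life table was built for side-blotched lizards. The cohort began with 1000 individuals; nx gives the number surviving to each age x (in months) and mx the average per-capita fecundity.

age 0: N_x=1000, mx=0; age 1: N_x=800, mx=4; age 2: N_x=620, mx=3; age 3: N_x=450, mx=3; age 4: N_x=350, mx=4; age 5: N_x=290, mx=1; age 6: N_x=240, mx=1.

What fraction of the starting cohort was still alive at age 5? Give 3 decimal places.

l_5 = n_5/n_0 = 290/1000 = 0.29 → 0.290

0.290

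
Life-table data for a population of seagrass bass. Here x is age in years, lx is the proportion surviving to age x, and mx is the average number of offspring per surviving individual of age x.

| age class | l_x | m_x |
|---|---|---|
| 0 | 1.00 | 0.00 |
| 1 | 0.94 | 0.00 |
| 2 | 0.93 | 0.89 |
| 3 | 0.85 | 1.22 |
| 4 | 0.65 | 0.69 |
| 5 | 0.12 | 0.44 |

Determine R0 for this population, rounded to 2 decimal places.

lx·mx by age: 0, 0, 0.8277, 1.037, 0.4485, 0.0528
R0 = Σ lx·mx = 2.366 → 2.37

2.37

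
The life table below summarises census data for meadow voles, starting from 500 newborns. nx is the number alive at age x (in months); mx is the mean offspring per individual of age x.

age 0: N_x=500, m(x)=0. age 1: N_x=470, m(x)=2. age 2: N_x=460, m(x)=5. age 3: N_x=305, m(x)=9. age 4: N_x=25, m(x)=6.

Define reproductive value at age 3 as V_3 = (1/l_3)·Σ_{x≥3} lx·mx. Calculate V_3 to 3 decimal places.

lx = nx/n0 = nx/500: 1, 0.94, 0.92, 0.61, 0.05
lx·mx for x ≥ 3: 5.49, 0.3 → sum = 5.79
V_3 = 5.79 / l_3 = 5.79 / 0.61 = 9.491803… → 9.492

9.492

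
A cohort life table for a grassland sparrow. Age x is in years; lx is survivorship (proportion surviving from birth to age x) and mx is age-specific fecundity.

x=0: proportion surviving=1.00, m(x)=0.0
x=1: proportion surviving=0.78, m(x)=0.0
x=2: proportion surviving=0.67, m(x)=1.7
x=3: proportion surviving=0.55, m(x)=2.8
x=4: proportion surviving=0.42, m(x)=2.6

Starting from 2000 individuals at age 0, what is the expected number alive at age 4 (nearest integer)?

840

Expected survivors = N0 · l_4 = 2000 × 0.42 = 840 → 840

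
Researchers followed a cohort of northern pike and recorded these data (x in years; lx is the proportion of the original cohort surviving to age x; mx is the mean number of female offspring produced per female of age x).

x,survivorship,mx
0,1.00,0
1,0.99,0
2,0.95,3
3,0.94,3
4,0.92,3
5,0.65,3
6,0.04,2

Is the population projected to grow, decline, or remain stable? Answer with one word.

growing

R0 = Σ lx·mx = 0 + 0 + 2.85 + 2.82 + 2.76 + 1.95 + 0.08 = 10.46
R0 > 1, so the population is growing.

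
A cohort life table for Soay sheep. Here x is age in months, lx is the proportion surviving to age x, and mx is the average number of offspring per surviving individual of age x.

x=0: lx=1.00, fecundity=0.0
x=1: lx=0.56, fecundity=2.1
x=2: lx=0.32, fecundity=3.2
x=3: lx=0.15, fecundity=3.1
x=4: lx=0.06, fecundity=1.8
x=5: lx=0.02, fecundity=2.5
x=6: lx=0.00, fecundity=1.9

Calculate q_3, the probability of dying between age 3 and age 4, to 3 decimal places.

0.600

q_3 = (l_3 − l_4) / l_3 = (0.15 − 0.06) / 0.15
     = 0.09 / 0.15 = 0.6 → 0.600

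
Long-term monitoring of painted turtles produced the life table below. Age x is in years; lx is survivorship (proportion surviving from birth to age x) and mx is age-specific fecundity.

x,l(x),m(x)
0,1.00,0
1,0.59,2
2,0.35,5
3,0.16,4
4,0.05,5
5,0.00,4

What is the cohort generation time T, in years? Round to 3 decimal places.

lx·mx: 0, 1.18, 1.75, 0.64, 0.25, 0 → R0 = 3.82
x·lx·mx: 0, 1.18, 3.5, 1.92, 1, 0 → Σ = 7.6
T = 7.6 / 3.82 = 1.989529… → 1.990

1.990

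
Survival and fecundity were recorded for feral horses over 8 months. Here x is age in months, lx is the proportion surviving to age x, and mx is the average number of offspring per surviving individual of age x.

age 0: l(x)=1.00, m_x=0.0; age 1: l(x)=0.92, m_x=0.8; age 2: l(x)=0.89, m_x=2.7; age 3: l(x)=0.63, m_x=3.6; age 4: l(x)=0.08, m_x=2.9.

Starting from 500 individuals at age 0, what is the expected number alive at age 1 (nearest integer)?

Expected survivors = N0 · l_1 = 500 × 0.92 = 460 → 460

460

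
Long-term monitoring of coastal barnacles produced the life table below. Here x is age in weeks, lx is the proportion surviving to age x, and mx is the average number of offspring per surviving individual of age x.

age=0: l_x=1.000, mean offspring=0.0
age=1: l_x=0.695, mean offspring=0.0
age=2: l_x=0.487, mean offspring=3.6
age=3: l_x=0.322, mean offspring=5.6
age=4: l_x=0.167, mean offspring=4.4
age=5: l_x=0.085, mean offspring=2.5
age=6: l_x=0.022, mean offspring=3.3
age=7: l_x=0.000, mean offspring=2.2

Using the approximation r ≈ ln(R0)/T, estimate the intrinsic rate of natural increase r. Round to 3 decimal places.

R0 = Σ lx·mx = 0 + 0 + 1.7532 + 1.8032 + 0.7348 + 0.2125 + 0.0726 + 0 = 4.5763
Σ x·lx·mx = 13.3533; T = 13.3533/4.5763 = 2.91792…
r ≈ ln(R0)/T = ln(4.5763)/2.91792… = 0.52122… → 0.521

0.521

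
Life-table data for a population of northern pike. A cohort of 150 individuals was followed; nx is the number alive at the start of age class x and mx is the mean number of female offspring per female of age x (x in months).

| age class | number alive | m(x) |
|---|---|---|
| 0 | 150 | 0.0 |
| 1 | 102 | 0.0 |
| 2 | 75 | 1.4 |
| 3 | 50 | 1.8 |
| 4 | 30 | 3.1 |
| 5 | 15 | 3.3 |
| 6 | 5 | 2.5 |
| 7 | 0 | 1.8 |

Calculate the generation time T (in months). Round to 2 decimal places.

3.36

lx = nx/n0 = nx/150: 1, 0.68, 0.5, 0.33333…, 0.2, 0.1, 0.03333…, 0
lx·mx: 0, 0, 0.7, 0.6…, 0.62, 0.33, 0.083333…, 0 → R0 = 2.333333…
x·lx·mx: 0, 0, 1.4, 1.8…, 2.48, 1.65, 0.5…, 0 → Σ = 7.83…
T = 7.83… / 2.333333… = 3.355714… → 3.36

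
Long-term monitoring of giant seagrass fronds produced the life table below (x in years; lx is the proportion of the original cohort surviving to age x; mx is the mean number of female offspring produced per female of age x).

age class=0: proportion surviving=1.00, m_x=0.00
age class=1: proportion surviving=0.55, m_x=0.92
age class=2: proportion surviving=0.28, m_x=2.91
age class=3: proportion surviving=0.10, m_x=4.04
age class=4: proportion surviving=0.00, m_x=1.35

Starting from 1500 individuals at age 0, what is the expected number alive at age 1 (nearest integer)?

825

Expected survivors = N0 · l_1 = 1500 × 0.55 = 825 → 825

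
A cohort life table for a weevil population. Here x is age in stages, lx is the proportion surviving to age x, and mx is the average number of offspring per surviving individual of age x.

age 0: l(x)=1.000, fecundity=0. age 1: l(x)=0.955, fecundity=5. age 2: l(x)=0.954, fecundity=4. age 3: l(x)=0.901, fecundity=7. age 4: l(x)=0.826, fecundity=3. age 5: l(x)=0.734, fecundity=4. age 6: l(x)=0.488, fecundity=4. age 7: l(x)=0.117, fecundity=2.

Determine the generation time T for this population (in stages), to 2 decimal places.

lx·mx: 0, 4.775, 3.816, 6.307, 2.478, 2.936, 1.952, 0.234 → R0 = 22.498
x·lx·mx: 0, 4.775, 7.632, 18.921, 9.912, 14.68, 11.712, 1.638 → Σ = 69.27
T = 69.27 / 22.498 = 3.07894… → 3.08

3.08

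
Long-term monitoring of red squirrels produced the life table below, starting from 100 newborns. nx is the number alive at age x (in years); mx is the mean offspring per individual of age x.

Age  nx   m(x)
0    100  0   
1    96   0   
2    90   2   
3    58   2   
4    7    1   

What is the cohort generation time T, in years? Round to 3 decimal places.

2.429

lx = nx/n0 = nx/100: 1, 0.96, 0.9, 0.58, 0.07
lx·mx: 0, 0, 1.8, 1.16, 0.07 → R0 = 3.03
x·lx·mx: 0, 0, 3.6, 3.48, 0.28 → Σ = 7.36
T = 7.36 / 3.03 = 2.429043… → 2.429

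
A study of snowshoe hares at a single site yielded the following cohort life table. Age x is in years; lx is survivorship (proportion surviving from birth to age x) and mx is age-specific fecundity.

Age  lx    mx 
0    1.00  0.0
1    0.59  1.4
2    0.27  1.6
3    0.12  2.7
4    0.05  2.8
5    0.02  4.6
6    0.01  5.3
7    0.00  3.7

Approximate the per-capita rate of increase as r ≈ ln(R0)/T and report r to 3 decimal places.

R0 = Σ lx·mx = 0 + 0.826 + 0.432 + 0.324 + 0.14 + 0.092 + 0.053 + 0 = 1.867
Σ x·lx·mx = 4; T = 4/1.867 = 2.14247…
r ≈ ln(R0)/T = ln(1.867)/2.14247… = 0.29141… → 0.291

0.291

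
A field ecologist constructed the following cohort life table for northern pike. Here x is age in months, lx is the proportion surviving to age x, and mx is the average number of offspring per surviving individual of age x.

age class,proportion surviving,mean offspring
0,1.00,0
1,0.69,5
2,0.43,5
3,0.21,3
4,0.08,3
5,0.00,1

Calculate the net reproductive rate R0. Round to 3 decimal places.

lx·mx by age: 0, 3.45, 2.15, 0.63, 0.24, 0
R0 = Σ lx·mx = 6.47 → 6.470

6.470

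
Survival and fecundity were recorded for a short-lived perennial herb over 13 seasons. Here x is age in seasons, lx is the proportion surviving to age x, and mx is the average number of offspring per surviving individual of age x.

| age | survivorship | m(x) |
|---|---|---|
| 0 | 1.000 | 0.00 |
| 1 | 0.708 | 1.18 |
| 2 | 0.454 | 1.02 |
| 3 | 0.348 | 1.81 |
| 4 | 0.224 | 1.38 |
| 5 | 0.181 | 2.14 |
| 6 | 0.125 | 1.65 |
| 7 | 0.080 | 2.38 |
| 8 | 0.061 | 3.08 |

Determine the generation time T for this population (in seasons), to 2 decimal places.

lx·mx: 0, 0.83544, 0.46308, 0.62988, 0.30912, 0.38734, 0.20625, 0.1904, 0.18788 → R0 = 3.20939
x·lx·mx: 0, 0.83544, 0.92616, 1.88964, 1.23648, 1.9367, 1.2375, 1.3328, 1.50304 → Σ = 10.89776
T = 10.89776 / 3.20939 = 3.395586… → 3.40

3.40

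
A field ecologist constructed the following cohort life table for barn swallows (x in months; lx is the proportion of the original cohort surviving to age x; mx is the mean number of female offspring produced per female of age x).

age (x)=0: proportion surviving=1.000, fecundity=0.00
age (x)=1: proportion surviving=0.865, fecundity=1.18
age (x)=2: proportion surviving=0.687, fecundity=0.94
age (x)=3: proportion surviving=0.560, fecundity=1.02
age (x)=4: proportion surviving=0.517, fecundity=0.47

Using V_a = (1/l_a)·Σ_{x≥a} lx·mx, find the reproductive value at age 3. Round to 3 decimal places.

lx·mx for x ≥ 3: 0.5712, 0.24299 → sum = 0.81419
V_3 = 0.81419 / l_3 = 0.81419 / 0.56 = 1.453911… → 1.454

1.454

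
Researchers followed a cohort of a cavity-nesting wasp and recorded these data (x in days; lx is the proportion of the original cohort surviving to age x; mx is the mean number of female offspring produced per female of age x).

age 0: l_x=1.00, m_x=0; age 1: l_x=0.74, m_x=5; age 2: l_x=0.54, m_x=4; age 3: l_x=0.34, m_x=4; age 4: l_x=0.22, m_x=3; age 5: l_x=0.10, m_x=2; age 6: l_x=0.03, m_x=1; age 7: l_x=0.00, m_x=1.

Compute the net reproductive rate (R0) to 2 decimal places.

lx·mx by age: 0, 3.7, 2.16, 1.36, 0.66, 0.2, 0.03, 0
R0 = Σ lx·mx = 8.11 → 8.11

8.11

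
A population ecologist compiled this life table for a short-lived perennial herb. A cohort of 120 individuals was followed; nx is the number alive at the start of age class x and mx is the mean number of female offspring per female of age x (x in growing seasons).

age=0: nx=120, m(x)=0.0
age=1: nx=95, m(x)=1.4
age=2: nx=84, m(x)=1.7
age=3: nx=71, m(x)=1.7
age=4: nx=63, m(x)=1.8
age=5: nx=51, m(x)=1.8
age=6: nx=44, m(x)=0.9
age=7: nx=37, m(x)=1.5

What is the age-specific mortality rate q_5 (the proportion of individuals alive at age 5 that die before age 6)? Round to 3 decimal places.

lx = nx/n0 = nx/120: 1, 0.79167…, 0.7, 0.59167…, 0.525, 0.425, 0.36667…, 0.30833…
q_5 = (l_5 − l_6) / l_5 = (0.425 − 0.366667…) / 0.425
     = 0.058333… / 0.425 = 0.137255… → 0.137

0.137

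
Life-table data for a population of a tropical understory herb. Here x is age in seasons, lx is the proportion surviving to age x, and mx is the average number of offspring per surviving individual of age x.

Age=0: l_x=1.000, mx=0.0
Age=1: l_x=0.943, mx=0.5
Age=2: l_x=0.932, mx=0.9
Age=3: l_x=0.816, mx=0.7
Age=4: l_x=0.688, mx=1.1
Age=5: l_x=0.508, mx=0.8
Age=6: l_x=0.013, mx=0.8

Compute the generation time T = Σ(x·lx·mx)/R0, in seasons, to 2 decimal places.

lx·mx: 0, 0.4715, 0.8388, 0.5712, 0.7568, 0.4064, 0.0104 → R0 = 3.0551
x·lx·mx: 0, 0.4715, 1.6776, 1.7136, 3.0272, 2.032, 0.0624 → Σ = 8.9843
T = 8.9843 / 3.0551 = 2.940755… → 2.94

2.94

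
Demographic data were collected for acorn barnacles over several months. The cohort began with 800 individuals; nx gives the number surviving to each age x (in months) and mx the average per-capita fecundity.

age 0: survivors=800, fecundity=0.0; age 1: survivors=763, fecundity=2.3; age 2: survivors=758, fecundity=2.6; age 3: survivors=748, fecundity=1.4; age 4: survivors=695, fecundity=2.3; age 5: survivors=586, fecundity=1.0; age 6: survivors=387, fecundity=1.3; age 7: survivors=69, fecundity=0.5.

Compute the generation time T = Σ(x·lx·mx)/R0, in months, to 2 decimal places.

lx = nx/n0 = nx/800: 1, 0.95375, 0.9475, 0.935, 0.86875, 0.7325, 0.48375, 0.08625
lx·mx: 0, 2.193625, 2.4635, 1.309, 1.998125, 0.7325, 0.628875, 0.043125 → R0 = 9.36875
x·lx·mx: 0, 2.193625, 4.927, 3.927, 7.9925, 3.6625, 3.77325, 0.301875 → Σ = 26.77775
T = 26.77775 / 9.36875 = 2.858199… → 2.86

2.86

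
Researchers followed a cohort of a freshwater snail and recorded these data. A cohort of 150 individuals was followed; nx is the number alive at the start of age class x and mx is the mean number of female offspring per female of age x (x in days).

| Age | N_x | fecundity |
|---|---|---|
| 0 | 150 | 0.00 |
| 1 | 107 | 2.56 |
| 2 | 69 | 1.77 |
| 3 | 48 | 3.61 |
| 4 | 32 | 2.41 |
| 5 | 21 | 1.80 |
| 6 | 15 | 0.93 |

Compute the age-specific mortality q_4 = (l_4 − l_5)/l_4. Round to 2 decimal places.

lx = nx/n0 = nx/150: 1, 0.71333…, 0.46, 0.32, 0.21333…, 0.14, 0.1
q_4 = (l_4 − l_5) / l_4 = (0.213333… − 0.14) / 0.213333…
     = 0.073333… / 0.213333… = 0.34375… → 0.34

0.34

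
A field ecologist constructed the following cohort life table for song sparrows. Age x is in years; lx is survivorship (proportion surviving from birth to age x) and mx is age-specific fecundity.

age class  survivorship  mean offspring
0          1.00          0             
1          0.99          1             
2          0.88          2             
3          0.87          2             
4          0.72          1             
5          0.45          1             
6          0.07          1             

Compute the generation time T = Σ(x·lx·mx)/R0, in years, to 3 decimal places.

2.667

lx·mx: 0, 0.99, 1.76, 1.74, 0.72, 0.45, 0.07 → R0 = 5.73
x·lx·mx: 0, 0.99, 3.52, 5.22, 2.88, 2.25, 0.42 → Σ = 15.28
T = 15.28 / 5.73 = 2.666667… → 2.667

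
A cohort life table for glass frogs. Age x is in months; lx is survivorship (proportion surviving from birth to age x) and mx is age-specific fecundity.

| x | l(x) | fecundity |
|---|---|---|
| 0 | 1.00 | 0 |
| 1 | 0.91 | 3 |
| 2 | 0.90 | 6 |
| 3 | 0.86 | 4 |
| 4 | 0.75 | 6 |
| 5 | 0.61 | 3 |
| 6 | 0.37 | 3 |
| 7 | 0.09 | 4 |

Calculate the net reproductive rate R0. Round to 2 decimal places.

19.37

lx·mx by age: 0, 2.73, 5.4, 3.44, 4.5, 1.83, 1.11, 0.36
R0 = Σ lx·mx = 19.37 → 19.37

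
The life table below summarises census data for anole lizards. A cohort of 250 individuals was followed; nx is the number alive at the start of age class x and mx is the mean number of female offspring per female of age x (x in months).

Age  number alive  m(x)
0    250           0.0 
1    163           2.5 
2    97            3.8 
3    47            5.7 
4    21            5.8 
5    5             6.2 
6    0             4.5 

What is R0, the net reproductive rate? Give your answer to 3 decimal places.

lx = nx/n0 = nx/250: 1, 0.652, 0.388, 0.188, 0.084, 0.02, 0
lx·mx by age: 0, 1.63, 1.4744, 1.0716, 0.4872, 0.124, 0
R0 = Σ lx·mx = 4.7872 → 4.787

4.787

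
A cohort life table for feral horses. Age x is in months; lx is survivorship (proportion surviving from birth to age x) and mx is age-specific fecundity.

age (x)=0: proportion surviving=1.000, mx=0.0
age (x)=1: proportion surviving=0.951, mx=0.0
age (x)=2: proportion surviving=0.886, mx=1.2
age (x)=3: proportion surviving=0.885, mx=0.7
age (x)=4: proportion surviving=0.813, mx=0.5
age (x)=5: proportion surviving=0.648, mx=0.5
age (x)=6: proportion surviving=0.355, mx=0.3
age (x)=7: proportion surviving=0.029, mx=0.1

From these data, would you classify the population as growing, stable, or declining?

growing

R0 = Σ lx·mx = 0 + 0 + 1.0632 + 0.6195 + 0.4065 + 0.324 + 0.1065 + 0.0029 = 2.5226
R0 > 1, so the population is growing.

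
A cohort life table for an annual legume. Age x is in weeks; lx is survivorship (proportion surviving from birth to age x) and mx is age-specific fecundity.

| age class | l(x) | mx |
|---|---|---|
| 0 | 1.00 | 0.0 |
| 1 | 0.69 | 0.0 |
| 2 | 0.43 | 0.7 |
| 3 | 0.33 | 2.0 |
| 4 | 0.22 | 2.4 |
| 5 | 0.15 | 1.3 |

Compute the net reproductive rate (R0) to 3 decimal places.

lx·mx by age: 0, 0, 0.301, 0.66, 0.528, 0.195
R0 = Σ lx·mx = 1.684 → 1.684

1.684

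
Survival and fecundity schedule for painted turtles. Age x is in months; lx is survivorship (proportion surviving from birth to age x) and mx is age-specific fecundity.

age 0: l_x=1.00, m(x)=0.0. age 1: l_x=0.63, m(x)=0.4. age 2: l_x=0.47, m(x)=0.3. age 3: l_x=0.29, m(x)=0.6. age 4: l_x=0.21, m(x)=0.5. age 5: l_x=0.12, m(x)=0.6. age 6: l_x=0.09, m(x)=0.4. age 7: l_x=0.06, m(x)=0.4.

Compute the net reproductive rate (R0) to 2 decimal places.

0.80

lx·mx by age: 0, 0.252, 0.141, 0.174, 0.105, 0.072, 0.036, 0.024
R0 = Σ lx·mx = 0.804 → 0.80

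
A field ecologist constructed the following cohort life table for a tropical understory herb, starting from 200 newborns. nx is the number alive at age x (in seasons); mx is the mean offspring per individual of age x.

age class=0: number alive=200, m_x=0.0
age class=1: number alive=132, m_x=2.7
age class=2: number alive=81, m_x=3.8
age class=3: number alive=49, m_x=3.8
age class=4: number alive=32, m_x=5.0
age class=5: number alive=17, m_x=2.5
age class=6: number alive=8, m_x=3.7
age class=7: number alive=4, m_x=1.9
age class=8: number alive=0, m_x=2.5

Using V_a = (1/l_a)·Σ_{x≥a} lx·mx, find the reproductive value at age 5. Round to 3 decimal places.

4.688

lx = nx/n0 = nx/200: 1, 0.66, 0.405, 0.245, 0.16, 0.085, 0.04, 0.02, 0
lx·mx for x ≥ 5: 0.2125, 0.148, 0.038, 0 → sum = 0.3985
V_5 = 0.3985 / l_5 = 0.3985 / 0.085 = 4.688235… → 4.688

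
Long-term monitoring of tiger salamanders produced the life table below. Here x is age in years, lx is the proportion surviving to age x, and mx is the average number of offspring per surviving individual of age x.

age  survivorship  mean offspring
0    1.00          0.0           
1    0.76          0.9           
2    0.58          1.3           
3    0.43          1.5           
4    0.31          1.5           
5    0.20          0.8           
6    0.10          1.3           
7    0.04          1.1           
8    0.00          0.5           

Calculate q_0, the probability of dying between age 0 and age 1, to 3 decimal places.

q_0 = (l_0 − l_1) / l_0 = (1 − 0.76) / 1
     = 0.24 / 1 = 0.24 → 0.240

0.240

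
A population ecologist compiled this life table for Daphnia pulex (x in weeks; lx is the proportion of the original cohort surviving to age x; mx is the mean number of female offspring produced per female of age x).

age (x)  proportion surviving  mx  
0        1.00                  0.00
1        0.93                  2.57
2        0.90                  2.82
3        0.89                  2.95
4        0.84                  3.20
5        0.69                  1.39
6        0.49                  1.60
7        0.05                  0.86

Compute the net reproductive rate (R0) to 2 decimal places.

lx·mx by age: 0, 2.3901, 2.538, 2.6255, 2.688, 0.9591, 0.784, 0.043
R0 = Σ lx·mx = 12.0277 → 12.03

12.03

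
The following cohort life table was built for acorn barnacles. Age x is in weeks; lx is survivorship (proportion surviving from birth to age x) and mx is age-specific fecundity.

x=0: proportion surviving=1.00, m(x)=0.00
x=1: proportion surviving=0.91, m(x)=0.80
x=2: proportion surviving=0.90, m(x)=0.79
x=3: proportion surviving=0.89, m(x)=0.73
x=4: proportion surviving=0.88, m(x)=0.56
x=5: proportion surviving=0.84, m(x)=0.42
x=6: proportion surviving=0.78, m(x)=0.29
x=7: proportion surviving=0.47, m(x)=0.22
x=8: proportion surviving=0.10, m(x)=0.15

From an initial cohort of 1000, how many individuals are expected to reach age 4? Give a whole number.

880

Expected survivors = N0 · l_4 = 1000 × 0.88 = 880 → 880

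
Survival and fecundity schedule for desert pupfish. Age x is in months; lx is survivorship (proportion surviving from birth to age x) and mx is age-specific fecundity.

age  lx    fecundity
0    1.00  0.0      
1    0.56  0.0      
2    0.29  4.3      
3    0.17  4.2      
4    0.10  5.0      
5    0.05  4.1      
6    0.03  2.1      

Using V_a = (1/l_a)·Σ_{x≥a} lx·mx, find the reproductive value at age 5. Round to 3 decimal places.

lx·mx for x ≥ 5: 0.205, 0.063 → sum = 0.268
V_5 = 0.268 / l_5 = 0.268 / 0.05 = 5.36 → 5.360

5.360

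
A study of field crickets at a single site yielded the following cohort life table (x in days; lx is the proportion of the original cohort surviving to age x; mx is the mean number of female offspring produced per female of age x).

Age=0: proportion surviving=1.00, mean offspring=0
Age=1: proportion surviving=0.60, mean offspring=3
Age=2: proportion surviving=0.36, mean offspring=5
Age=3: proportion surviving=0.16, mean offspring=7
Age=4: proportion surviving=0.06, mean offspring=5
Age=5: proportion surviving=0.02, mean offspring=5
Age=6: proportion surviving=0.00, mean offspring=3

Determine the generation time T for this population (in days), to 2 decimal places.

lx·mx: 0, 1.8, 1.8, 1.12, 0.3, 0.1, 0 → R0 = 5.12
x·lx·mx: 0, 1.8, 3.6, 3.36, 1.2, 0.5, 0 → Σ = 10.46
T = 10.46 / 5.12 = 2.042969… → 2.04

2.04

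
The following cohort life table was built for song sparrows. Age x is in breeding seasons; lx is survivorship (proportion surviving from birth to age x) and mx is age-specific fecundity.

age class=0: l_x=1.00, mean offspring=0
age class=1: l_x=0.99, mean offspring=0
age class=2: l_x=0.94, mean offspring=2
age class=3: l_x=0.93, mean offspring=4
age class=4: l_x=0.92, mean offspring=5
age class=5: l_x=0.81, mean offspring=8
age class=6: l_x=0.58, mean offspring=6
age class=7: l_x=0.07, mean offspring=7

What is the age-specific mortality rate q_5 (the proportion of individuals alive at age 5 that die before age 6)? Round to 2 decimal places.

q_5 = (l_5 − l_6) / l_5 = (0.81 − 0.58) / 0.81
     = 0.23 / 0.81 = 0.283951… → 0.28

0.28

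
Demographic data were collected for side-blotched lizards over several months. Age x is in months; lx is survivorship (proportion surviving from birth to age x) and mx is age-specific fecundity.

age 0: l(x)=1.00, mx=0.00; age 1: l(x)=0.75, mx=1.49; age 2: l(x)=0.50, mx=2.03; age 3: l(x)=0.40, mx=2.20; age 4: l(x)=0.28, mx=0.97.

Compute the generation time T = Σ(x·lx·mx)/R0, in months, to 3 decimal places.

lx·mx: 0, 1.1175, 1.015, 0.88, 0.2716 → R0 = 3.2841
x·lx·mx: 0, 1.1175, 2.03, 2.64, 1.0864 → Σ = 6.8739
T = 6.8739 / 3.2841 = 2.093085… → 2.093

2.093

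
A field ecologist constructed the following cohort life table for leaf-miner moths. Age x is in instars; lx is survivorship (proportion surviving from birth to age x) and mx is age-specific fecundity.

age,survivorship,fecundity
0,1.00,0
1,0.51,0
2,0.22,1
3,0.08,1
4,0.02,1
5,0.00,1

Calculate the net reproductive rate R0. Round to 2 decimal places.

lx·mx by age: 0, 0, 0.22, 0.08, 0.02, 0
R0 = Σ lx·mx = 0.32 → 0.32

0.32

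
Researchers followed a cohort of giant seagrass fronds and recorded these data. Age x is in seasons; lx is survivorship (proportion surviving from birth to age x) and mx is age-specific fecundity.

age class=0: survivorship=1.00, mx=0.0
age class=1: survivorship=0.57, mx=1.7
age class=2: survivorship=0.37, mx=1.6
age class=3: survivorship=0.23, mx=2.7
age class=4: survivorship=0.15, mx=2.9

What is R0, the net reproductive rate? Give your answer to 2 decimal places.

lx·mx by age: 0, 0.969, 0.592, 0.621, 0.435
R0 = Σ lx·mx = 2.617 → 2.62

2.62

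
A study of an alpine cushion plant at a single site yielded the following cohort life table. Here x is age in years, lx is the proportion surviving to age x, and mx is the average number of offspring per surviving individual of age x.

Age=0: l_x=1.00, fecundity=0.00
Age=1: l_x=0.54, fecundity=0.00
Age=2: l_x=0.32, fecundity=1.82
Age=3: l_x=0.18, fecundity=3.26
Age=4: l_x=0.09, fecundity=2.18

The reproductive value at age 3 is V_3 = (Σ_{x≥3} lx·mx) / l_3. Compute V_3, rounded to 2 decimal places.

lx·mx for x ≥ 3: 0.5868, 0.1962 → sum = 0.783
V_3 = 0.783 / l_3 = 0.783 / 0.18 = 4.35 → 4.35

4.35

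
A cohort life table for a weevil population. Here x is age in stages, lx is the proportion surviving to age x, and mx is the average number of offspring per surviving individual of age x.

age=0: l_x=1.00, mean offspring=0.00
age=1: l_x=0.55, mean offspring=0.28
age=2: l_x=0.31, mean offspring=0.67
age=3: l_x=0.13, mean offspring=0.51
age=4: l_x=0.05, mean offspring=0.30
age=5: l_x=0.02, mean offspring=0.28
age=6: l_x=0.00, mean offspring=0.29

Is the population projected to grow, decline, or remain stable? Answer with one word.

declining

R0 = Σ lx·mx = 0 + 0.154 + 0.2077 + 0.0663 + 0.015 + 0.0056 + 0 = 0.4486
R0 < 1, so the population is declining.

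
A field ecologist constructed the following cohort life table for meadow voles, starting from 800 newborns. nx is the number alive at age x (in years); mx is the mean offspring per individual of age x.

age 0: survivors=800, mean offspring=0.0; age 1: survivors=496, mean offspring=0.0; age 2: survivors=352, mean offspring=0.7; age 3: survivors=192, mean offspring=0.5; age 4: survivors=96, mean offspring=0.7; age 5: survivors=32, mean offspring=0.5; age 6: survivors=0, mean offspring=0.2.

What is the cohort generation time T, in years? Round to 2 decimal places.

2.65

lx = nx/n0 = nx/800: 1, 0.62, 0.44, 0.24, 0.12, 0.04, 0
lx·mx: 0, 0, 0.308, 0.12, 0.084, 0.02, 0 → R0 = 0.532
x·lx·mx: 0, 0, 0.616, 0.36, 0.336, 0.1, 0 → Σ = 1.412
T = 1.412 / 0.532 = 2.654135… → 2.65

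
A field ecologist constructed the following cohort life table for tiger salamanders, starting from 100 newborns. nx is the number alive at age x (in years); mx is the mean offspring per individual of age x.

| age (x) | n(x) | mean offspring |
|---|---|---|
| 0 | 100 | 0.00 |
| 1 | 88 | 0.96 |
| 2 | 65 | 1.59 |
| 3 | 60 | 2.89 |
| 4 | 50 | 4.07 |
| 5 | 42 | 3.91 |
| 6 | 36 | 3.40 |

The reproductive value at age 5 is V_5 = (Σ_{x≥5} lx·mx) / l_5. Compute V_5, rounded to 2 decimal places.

6.82

lx = nx/n0 = nx/100: 1, 0.88, 0.65, 0.6, 0.5, 0.42, 0.36
lx·mx for x ≥ 5: 1.6422, 1.224 → sum = 2.8662
V_5 = 2.8662 / l_5 = 2.8662 / 0.42 = 6.824286… → 6.82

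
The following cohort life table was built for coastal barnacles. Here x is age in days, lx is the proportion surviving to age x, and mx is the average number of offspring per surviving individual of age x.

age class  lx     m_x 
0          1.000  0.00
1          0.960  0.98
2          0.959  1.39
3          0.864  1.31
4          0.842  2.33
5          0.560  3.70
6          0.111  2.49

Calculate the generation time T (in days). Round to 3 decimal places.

lx·mx: 0, 0.9408, 1.33301, 1.13184, 1.96186, 2.072, 0.27639 → R0 = 7.7159
x·lx·mx: 0, 0.9408, 2.66602, 3.39552, 7.84744, 10.36, 1.65834 → Σ = 26.86812
T = 26.86812 / 7.7159 = 3.482176… → 3.482

3.482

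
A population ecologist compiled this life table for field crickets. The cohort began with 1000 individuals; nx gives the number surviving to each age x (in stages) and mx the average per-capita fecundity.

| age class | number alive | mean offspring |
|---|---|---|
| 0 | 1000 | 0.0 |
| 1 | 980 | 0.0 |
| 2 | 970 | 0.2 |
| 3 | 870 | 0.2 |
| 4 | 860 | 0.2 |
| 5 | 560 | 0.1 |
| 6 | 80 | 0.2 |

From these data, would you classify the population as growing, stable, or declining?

declining

lx = nx/n0 = nx/1000: 1, 0.98, 0.97, 0.87, 0.86, 0.56, 0.08
R0 = Σ lx·mx = 0 + 0 + 0.194 + 0.174 + 0.172 + 0.056 + 0.016 = 0.612
R0 < 1, so the population is declining.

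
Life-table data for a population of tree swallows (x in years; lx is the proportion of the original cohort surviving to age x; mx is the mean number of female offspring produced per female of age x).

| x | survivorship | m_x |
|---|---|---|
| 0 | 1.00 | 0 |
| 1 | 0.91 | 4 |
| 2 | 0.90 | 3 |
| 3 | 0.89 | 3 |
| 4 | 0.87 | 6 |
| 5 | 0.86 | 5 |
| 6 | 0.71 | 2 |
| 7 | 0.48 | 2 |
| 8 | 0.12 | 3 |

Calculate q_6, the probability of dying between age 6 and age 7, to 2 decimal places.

q_6 = (l_6 − l_7) / l_6 = (0.71 − 0.48) / 0.71
     = 0.23 / 0.71 = 0.323944… → 0.32

0.32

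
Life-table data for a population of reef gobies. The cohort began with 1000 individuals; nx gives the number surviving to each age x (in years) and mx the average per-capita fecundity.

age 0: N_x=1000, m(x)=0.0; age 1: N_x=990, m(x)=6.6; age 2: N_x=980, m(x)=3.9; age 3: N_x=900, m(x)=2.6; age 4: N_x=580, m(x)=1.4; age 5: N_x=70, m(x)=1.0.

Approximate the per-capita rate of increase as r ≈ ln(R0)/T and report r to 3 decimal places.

lx = nx/n0 = nx/1000: 1, 0.99, 0.98, 0.9, 0.58, 0.07
R0 = Σ lx·mx = 0 + 6.534 + 3.822 + 2.34 + 0.812 + 0.07 = 13.578
Σ x·lx·mx = 24.796; T = 24.796/13.578 = 1.82619…
r ≈ ln(R0)/T = ln(13.578)/1.82619… = 1.42836… → 1.428

1.428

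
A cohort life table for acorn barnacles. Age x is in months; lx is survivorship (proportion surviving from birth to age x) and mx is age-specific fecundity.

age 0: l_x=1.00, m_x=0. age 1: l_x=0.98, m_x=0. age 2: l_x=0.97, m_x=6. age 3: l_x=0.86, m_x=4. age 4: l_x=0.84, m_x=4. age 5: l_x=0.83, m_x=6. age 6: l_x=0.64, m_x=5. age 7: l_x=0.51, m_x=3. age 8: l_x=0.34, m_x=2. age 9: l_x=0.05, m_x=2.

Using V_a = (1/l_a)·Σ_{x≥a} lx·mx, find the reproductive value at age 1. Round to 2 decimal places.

lx·mx for x ≥ 1: 0, 5.82, 3.44, 3.36, 4.98, 3.2, 1.53, 0.68, 0.1 → sum = 23.11
V_1 = 23.11 / l_1 = 23.11 / 0.98 = 23.581633… → 23.58

23.58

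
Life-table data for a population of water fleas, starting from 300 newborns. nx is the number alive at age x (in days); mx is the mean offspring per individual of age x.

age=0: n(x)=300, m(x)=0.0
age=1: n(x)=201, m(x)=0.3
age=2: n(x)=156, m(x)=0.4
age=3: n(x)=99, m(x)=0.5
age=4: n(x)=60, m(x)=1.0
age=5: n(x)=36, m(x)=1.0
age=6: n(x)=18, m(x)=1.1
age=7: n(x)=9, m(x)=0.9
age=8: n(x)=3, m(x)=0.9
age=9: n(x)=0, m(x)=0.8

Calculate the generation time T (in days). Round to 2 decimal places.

3.18

lx = nx/n0 = nx/300: 1, 0.67, 0.52, 0.33, 0.2, 0.12, 0.06, 0.03, 0.01, 0
lx·mx: 0, 0.201, 0.208, 0.165, 0.2, 0.12, 0.066, 0.027, 0.009, 0 → R0 = 0.996
x·lx·mx: 0, 0.201, 0.416, 0.495, 0.8, 0.6, 0.396, 0.189, 0.072, 0 → Σ = 3.169
T = 3.169 / 0.996 = 3.181727… → 3.18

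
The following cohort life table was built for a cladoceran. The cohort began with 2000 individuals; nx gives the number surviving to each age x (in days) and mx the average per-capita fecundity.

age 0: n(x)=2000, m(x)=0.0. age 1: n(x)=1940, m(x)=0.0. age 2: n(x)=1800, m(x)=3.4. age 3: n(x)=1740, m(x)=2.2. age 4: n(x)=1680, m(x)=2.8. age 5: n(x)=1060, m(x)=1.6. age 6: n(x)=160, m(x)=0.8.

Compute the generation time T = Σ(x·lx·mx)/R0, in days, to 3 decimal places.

lx = nx/n0 = nx/2000: 1, 0.97, 0.9, 0.87, 0.84, 0.53, 0.08
lx·mx: 0, 0, 3.06, 1.914, 2.352, 0.848, 0.064 → R0 = 8.238
x·lx·mx: 0, 0, 6.12, 5.742, 9.408, 4.24, 0.384 → Σ = 25.894
T = 25.894 / 8.238 = 3.143239… → 3.143

3.143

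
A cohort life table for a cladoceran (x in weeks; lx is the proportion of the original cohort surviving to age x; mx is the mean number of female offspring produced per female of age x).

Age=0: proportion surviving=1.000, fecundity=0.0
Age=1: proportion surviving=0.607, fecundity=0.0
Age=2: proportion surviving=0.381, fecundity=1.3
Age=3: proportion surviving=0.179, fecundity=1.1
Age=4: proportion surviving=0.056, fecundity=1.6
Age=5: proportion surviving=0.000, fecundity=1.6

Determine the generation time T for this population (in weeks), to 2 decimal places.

lx·mx: 0, 0, 0.4953, 0.1969, 0.0896, 0 → R0 = 0.7818
x·lx·mx: 0, 0, 0.9906, 0.5907, 0.3584, 0 → Σ = 1.9397
T = 1.9397 / 0.7818 = 2.481069… → 2.48

2.48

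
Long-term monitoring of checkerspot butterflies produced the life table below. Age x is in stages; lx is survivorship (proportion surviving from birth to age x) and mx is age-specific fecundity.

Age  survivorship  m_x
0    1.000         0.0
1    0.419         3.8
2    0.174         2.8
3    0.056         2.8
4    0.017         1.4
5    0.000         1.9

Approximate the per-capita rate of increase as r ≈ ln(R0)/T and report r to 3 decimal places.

R0 = Σ lx·mx = 0 + 1.5922 + 0.4872 + 0.1568 + 0.0238 + 0 = 2.26
Σ x·lx·mx = 3.1322; T = 3.1322/2.26 = 1.38593…
r ≈ ln(R0)/T = ln(2.26)/1.38593… = 0.58832… → 0.588

0.588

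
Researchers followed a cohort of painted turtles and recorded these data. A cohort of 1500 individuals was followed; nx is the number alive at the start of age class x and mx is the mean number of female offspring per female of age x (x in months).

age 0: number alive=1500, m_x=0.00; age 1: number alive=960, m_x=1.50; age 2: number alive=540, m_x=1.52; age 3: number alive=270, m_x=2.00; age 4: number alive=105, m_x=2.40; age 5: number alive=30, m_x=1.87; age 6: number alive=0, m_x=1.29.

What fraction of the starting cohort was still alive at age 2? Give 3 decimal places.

0.360

l_2 = n_2/n_0 = 540/1500 = 0.36 → 0.360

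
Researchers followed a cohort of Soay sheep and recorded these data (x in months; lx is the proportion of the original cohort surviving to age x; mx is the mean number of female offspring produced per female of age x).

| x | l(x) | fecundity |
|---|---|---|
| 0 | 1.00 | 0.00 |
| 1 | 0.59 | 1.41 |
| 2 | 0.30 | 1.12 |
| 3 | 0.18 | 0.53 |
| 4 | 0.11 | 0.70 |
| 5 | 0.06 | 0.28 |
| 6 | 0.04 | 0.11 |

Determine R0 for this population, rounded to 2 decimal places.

lx·mx by age: 0, 0.8319, 0.336, 0.0954, 0.077, 0.0168, 0.0044
R0 = Σ lx·mx = 1.3615 → 1.36

1.36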